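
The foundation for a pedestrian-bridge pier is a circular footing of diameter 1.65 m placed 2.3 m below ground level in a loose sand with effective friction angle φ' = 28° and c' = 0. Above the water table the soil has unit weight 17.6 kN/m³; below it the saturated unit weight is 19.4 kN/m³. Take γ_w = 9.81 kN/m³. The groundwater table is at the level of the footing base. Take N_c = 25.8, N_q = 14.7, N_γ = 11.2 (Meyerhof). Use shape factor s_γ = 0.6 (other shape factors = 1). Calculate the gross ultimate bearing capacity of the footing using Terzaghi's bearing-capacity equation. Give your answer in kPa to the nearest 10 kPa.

q_ult ≈ 650 kPa

Overburden at base level: q = 17.6 × 2.3 = 40.48 kPa.
Below the base the soil is submerged, so the ½γBN_γ term uses γ' = 19.4 − 9.81 = 9.59 kN/m³.
Surcharge term q·N_q = 40.48 × 14.7 = 595.06 kPa; self-weight term 0.5·γ·B·N_γ·s_γ = 0.5 × 9.59 × 1.65 × 11.2 × 0.6 = 53.167 kPa.
q_ult = 595.06 + 53.167 = 648.22 kPa.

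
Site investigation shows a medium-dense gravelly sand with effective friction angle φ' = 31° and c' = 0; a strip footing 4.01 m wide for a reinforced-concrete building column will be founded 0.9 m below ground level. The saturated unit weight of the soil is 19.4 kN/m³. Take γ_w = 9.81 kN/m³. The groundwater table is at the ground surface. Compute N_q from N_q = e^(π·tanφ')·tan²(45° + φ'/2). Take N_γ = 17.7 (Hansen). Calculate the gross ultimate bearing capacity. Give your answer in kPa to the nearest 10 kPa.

q_ult ≈ 520 kPa

tan31° = 0.6009, so N_q = e^(π×0.6009)·tan²(60.5°) = 6.604 × 3.124 = 20.63.
γ' = 19.4 − 9.81 = 9.59 kN/m³ (submerged throughout). q = 9.59 × 0.9 = 8.631 kPa; the same γ' applies in the ½γBN_γ term.
q·N_q = 8.631 × 20.631 = 178.06 kPa
0.5·γ·B·N_γ = 0.5 × 9.59 × 4.01 × 17.7 = 340.33 kPa
q_ult = 178.06 + 340.33 = 518.4 kPa.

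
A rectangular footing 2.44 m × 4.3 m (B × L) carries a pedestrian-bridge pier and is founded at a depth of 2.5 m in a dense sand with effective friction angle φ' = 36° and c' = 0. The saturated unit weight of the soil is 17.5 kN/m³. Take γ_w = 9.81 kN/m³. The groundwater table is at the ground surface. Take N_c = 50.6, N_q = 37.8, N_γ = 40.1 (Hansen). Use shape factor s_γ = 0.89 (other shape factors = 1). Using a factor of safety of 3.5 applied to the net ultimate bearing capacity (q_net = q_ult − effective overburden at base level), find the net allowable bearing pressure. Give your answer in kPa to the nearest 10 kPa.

Water table at ground surface, so effective unit weight γ' = 17.5 − 9.81 = 7.69 kN/m³ is used throughout; overburden q = 7.69 × 2.5 = 19.225 kPa; the same γ' applies in the ½γBN_γ term.
Surcharge term q·N_q = 19.225 × 37.8 = 726.7 kPa; self-weight term 0.5·γ·B·N_γ·s_γ = 0.5 × 7.69 × 2.44 × 40.1 × 0.89 = 334.83 kPa.
q_ult = 726.7 + 334.83 = 1061.5 kPa.
Net ultimate: q_net = 1061.5 − 19.225 = 1042.3 kPa.
q_all(net) = 1042.3 / 3.5 = 297.8 kPa.

q_all(net) ≈ 300 kPa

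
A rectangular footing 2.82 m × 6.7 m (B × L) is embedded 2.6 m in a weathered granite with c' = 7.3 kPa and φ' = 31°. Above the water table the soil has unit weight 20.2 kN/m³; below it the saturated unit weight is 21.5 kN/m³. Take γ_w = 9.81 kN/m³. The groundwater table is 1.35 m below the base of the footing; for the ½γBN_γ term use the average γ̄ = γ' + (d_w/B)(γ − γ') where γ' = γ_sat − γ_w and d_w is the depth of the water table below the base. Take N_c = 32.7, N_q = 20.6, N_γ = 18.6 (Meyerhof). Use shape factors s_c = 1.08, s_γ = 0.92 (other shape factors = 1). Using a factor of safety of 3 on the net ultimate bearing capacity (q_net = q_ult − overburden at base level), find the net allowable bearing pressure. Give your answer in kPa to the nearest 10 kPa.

Effective surcharge at the founding depth q = γ·D_f = 20.2 × 2.6 = 52.52 kPa.
With d_w = 1.35 m < B, γ̄ = 11.69 + (1.35/2.82) × (20.2 − 11.69) = 15.764 kN/m³.
q_ult = c·N_c·s_c + q·N_q + 0.5·γ·B·N_γ·s_γ
     = 7.3 × 32.7 × 1.08 + 52.52 × 20.6 + 0.5 × 15.764 × 2.82 × 18.6 × 0.92
     = 257.81 + 1081.9 + 380.35 = 1720.1 kPa.
q_net = 1720.1 − 52.52 = 1667.5 kPa.
q_all(net) = 1667.5 / 3 = 555.85 kPa.

q_all(net) ≈ 560 kPa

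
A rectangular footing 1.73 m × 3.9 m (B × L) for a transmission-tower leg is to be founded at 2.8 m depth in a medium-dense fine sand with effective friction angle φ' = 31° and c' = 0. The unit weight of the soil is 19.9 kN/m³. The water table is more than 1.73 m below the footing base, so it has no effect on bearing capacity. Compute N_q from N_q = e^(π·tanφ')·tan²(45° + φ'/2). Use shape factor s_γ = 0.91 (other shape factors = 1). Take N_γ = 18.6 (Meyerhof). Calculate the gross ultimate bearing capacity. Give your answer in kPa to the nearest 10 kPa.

q_ult ≈ 1440 kPa

tan31° = 0.6009, so N_q = e^(π×0.6009)·tan²(60.5°) = 6.604 × 3.124 = 20.63.
Effective surcharge at the founding depth q = γ·D_f = 19.9 × 2.8 = 55.72 kPa.
q_ult = q·N_q + 0.5·γ·B·N_γ·s_γ
     = 55.72 × 20.631 + 0.5 × 19.9 × 1.73 × 18.6 × 0.91
     = 1149.5 + 291.36 = 1440.9 kPa.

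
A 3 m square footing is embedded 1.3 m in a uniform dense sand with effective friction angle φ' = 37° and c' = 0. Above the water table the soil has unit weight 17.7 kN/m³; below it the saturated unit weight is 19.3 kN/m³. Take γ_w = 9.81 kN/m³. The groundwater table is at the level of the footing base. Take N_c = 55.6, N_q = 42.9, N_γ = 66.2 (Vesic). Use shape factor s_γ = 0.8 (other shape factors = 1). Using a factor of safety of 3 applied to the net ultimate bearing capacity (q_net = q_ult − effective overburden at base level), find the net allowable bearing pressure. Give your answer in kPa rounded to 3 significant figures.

q_all(net) ≈ 573 kPa

Overburden at base level: q = 17.7 × 1.3 = 23.01 kPa.
Below the base the soil is submerged, so the ½γBN_γ term uses γ' = 19.3 − 9.81 = 9.49 kN/m³.
Surcharge term q·N_q = 23.01 × 42.9 = 987.13 kPa; self-weight term 0.5·γ·B·N_γ·s_γ = 0.5 × 9.49 × 3 × 66.2 × 0.8 = 753.89 kPa.
q_ult = 987.13 + 753.89 = 1741 kPa.
Net ultimate: q_net = 1741 − 23.01 = 1718 kPa.
q_all(net) = 1718 / 3 = 572.67 kPa.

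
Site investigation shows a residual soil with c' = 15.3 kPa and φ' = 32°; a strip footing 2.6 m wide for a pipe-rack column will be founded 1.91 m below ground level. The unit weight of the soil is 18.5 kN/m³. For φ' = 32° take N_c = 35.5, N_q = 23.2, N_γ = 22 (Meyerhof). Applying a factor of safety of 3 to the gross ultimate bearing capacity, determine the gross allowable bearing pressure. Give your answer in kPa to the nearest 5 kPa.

q_all ≈ 630 kPa

Overburden at base level: q = 18.5 × 1.91 = 35.335 kPa.
Cohesion term c·N_c = 15.3 × 35.5 = 543.15 kPa; surcharge term q·N_q = 35.335 × 23.2 = 819.77 kPa; self-weight term 0.5·γ·B·N_γ = 0.5 × 18.5 × 2.6 × 22 = 529.1 kPa.
q_ult = 543.15 + 819.77 + 529.1 = 1892 kPa.
q_all = q_ult / FS = 1892 / 3 = 630.67 kPa.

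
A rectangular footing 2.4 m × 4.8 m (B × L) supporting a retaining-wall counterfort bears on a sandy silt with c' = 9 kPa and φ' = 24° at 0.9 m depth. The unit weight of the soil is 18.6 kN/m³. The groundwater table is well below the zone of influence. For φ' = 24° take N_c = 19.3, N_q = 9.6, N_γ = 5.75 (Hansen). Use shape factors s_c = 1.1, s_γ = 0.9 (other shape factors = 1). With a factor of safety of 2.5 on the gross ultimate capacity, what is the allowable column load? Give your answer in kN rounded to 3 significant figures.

q = γ·D_f = 18.6 × 0.9 = 16.74 kPa.
c·N_c·s_c = 9 × 19.3 × 1.1 = 191.07 kPa
q·N_q = 16.74 × 9.6 = 160.7 kPa
0.5·γ·B·N_γ·s_γ = 0.5 × 18.6 × 2.4 × 5.75 × 0.9 = 115.51 kPa
q_ult = 191.07 + 160.7 + 115.51 = 467.28 kPa.
Gross allowable pressure q_all = 467.28 / 2.5 = 186.91 kPa.
Footing area = 11.52 m², so allowable column load = 186.91 × 11.52 = 2153.2 kN.

P_all ≈ 2150 kN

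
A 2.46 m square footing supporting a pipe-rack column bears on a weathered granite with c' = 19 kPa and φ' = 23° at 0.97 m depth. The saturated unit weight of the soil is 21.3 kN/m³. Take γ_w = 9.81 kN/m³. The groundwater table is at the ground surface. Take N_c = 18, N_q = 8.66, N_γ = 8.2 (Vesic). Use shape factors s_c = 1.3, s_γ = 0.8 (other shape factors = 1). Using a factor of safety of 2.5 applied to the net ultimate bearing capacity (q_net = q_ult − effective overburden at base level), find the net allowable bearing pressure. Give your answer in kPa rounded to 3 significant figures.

q_all(net) ≈ 249 kPa

With the water table at the surface the whole profile is submerged: γ' = 21.3 − 9.81 = 11.49 kN/m³, so q = γ'·D_f = 11.145 kPa; the same γ' applies in the ½γBN_γ term.
q_ult = c·N_c·s_c + q·N_q + 0.5·γ·B·N_γ·s_γ
     = 19 × 18 × 1.3 + 11.145 × 8.66 + 0.5 × 11.49 × 2.46 × 8.2 × 0.8
     = 444.6 + 96.518 + 92.711 = 633.83 kPa.
Net ultimate: q_net = 633.83 − 11.145 = 622.68 kPa.
q_all(net) = 622.68 / 2.5 = 249.07 kPa.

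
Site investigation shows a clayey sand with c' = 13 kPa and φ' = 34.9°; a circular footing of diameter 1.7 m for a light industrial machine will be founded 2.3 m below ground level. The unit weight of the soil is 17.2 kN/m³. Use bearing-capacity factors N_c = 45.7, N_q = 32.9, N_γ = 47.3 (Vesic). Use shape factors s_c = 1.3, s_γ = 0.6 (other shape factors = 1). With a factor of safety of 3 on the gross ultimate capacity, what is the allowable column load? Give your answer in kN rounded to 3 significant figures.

Effective surcharge at the founding depth q = γ·D_f = 17.2 × 2.3 = 39.56 kPa.
q_ult = c·N_c·s_c + q·N_q + 0.5·γ·B·N_γ·s_γ
     = 13 × 45.7 × 1.3 + 39.56 × 32.9 + 0.5 × 17.2 × 1.7 × 47.3 × 0.6
     = 772.33 + 1301.5 + 414.92 = 2488.8 kPa.
Gross allowable pressure q_all = 2488.8 / 3 = 829.59 kPa.
Footing area = 2.2698 m², so allowable column load = 829.59 × 2.2698 = 1883 kN.

P_all ≈ 1880 kN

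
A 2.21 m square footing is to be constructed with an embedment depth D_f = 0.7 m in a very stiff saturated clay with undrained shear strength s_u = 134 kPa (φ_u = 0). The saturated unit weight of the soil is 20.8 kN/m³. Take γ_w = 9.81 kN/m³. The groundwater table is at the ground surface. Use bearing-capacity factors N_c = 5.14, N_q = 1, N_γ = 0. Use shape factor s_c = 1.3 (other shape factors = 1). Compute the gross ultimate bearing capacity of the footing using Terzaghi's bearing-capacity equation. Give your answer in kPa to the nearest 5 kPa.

q_ult ≈ 905 kPa

γ' = 20.8 − 9.81 = 10.99 kN/m³ (submerged throughout). q = 10.99 × 0.7 = 7.693 kPa.
c·N_c·s_c = 134 × 5.14 × 1.3 = 895.39 kPa
q·N_q = 7.693 × 1 = 7.693 kPa
q_ult = 895.39 + 7.693 = 903.08 kPa.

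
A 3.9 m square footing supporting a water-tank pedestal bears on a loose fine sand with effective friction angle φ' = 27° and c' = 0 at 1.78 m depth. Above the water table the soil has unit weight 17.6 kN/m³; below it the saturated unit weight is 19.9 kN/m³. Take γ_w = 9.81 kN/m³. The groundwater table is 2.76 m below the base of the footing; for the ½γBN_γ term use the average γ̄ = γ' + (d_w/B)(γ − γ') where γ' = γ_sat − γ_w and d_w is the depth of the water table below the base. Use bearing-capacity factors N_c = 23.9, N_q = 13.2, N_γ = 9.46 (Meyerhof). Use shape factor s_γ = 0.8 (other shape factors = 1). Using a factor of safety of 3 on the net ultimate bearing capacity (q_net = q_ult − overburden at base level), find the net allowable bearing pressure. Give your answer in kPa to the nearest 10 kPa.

q_all(net) ≈ 200 kPa

Effective surcharge at the founding depth q = γ·D_f = 17.6 × 1.78 = 31.328 kPa.
With d_w = 2.76 m < B, γ̄ = 10.09 + (2.76/3.9) × (17.6 − 10.09) = 15.405 kN/m³.
q_ult = q·N_q + 0.5·γ·B·N_γ·s_γ
     = 31.328 × 13.2 + 0.5 × 15.405 × 3.9 × 9.46 × 0.8
     = 413.53 + 227.34 = 640.87 kPa.
q_net = 640.87 − 31.328 = 609.54 kPa.
q_all(net) = 609.54 / 3 = 203.18 kPa.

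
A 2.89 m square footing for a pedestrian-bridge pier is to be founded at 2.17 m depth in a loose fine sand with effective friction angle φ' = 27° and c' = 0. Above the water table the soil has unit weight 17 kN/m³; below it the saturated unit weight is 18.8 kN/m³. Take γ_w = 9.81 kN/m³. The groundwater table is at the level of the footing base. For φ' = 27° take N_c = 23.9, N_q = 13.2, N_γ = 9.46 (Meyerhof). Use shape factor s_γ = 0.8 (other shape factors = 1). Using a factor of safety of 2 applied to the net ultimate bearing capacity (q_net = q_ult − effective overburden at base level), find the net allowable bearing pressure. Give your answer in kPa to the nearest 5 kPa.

Effective surcharge at the founding depth q = γ·D_f = 17 × 2.17 = 36.89 kPa.
The water table coincides with the base, so in the self-weight term γ → γ' = 8.99 kN/m³.
q_ult = q·N_q + 0.5·γ·B·N_γ·s_γ
     = 36.89 × 13.2 + 0.5 × 8.99 × 2.89 × 9.46 × 0.8
     = 486.95 + 98.312 = 585.26 kPa.
Net ultimate: q_net = 585.26 − 36.89 = 548.37 kPa.
q_all(net) = 548.37 / 2 = 274.19 kPa.

q_all(net) ≈ 275 kPa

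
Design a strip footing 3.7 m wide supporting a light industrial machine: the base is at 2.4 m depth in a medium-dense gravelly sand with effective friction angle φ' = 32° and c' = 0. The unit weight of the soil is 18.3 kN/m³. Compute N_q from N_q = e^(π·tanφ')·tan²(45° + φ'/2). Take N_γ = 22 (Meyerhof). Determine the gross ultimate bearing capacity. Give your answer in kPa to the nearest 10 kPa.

q_ult ≈ 1760 kPa

tan32° = 0.6249, so N_q = e^(π×0.6249)·tan²(61°) = 7.121 × 3.255 = 23.18.
Overburden at base level: q = 18.3 × 2.4 = 43.92 kPa.
Surcharge term q·N_q = 43.92 × 23.177 = 1017.9 kPa; self-weight term 0.5·γ·B·N_γ = 0.5 × 18.3 × 3.7 × 22 = 744.81 kPa.
q_ult = 1017.9 + 744.81 = 1762.7 kPa.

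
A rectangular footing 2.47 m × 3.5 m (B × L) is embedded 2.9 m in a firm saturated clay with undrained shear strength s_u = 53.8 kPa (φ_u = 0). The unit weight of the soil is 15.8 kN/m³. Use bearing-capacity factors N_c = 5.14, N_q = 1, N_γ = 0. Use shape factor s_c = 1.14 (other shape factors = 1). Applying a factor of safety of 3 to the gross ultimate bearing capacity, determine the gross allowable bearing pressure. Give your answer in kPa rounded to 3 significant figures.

q_all ≈ 120 kPa

q = γ·D_f = 15.8 × 2.9 = 45.82 kPa.
c·N_c·s_c = 53.8 × 5.14 × 1.14 = 315.25 kPa
q·N_q = 45.82 × 1 = 45.82 kPa
q_ult = 315.25 + 45.82 = 361.07 kPa.
q_all = q_ult / FS = 361.07 / 3 = 120.36 kPa.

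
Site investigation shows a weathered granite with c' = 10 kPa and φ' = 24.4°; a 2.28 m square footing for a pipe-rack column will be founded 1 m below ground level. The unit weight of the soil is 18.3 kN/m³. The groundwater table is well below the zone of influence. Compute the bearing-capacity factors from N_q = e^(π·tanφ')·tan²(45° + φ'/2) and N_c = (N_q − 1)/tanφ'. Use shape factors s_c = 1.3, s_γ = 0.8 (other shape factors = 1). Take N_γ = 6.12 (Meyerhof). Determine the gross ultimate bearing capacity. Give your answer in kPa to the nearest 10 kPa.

q_ult ≈ 540 kPa

tan24.4° = 0.4536, so N_q = e^(π×0.4536)·tan²(57.2°) = 4.158 × 2.408 = 10.01.
N_c = (10.01 − 1)/tan24.4° = 19.87.
Overburden at base level: q = 18.3 × 1 = 18.3 kPa.
Cohesion term c·N_c·s_c = 10 × 19.867 × 1.3 = 258.27 kPa; surcharge term q·N_q = 18.3 × 10.012 = 183.22 kPa; self-weight term 0.5·γ·B·N_γ·s_γ = 0.5 × 18.3 × 2.28 × 6.12 × 0.8 = 102.14 kPa.
q_ult = 258.27 + 183.22 + 102.14 = 543.63 kPa.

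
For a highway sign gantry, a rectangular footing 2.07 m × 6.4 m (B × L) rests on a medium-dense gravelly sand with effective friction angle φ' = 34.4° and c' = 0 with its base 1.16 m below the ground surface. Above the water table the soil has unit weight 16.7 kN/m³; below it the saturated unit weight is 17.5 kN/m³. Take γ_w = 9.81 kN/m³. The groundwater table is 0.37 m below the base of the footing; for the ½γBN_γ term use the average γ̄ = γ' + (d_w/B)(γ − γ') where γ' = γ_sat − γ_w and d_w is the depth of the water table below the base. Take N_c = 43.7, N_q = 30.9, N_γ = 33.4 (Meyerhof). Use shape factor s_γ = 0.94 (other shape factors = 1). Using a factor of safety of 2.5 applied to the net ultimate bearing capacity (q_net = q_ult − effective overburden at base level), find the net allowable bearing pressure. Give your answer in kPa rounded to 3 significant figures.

q_all(net) ≈ 353 kPa

Overburden at base level: q = 16.7 × 1.16 = 19.372 kPa.
The water table is 0.37 m below the base (< B = 2.07 m), so the ½γBN_γ term uses γ̄ = γ' + (d_w/B)(γ − γ') = 7.69 + (0.37/2.07)(16.7 − 7.69) = 9.3005 kN/m³.
Surcharge term q·N_q = 19.372 × 30.9 = 598.59 kPa; self-weight term 0.5·γ·B·N_γ·s_γ = 0.5 × 9.3005 × 2.07 × 33.4 × 0.94 = 302.22 kPa.
q_ult = 598.59 + 302.22 = 900.81 kPa.
Net ultimate: q_net = 900.81 − 19.372 = 881.44 kPa.
q_all(net) = 881.44 / 2.5 = 352.58 kPa.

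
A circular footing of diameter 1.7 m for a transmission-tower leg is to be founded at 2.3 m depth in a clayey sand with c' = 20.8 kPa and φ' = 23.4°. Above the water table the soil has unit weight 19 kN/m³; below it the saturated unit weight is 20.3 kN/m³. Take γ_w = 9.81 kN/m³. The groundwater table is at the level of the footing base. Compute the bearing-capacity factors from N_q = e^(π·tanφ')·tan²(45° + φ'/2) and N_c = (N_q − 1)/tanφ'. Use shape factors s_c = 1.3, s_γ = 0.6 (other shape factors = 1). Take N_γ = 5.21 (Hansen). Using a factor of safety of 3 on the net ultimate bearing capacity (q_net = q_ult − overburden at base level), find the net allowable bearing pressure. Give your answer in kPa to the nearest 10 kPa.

N_q = e^(π·tan23.4°)·tan²(56.7°) = 9.03; N_c = (N_q − 1)/tanφ' = 18.54.
q = γ·D_f = 19 × 2.3 = 43.7 kPa.
For the ½γBN_γ term take γ' = 20.3 − 9.81 = 10.49 kN/m³ (soil below base is submerged).
c·N_c·s_c = 20.8 × 18.545 × 1.3 = 501.45 kPa
q·N_q = 43.7 × 9.0251 = 394.4 kPa
0.5·γ·B·N_γ·s_γ = 0.5 × 10.49 × 1.7 × 5.21 × 0.6 = 27.873 kPa
q_ult = 501.45 + 394.4 + 27.873 = 923.72 kPa.
q_net = 923.72 − 43.7 = 880.02 kPa.
q_all(net) = 880.02 / 3 = 293.34 kPa.

q_all(net) ≈ 290 kPa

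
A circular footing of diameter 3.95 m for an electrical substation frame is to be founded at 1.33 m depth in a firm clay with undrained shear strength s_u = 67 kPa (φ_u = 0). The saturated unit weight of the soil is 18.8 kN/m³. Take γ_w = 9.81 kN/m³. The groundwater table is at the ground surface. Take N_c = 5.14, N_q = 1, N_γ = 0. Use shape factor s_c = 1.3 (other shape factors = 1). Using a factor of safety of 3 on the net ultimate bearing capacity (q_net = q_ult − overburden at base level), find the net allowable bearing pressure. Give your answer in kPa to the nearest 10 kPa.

q_all(net) ≈ 150 kPa

With the water table at the surface the whole profile is submerged: γ' = 18.8 − 9.81 = 8.99 kN/m³, so q = γ'·D_f = 11.957 kPa.
q_ult = c·N_c·s_c + q·N_q
     = 67 × 5.14 × 1.3 + 11.957 × 1
     = 447.69 + 11.957 = 459.65 kPa.
q_net = 459.65 − 11.957 = 447.69 kPa.
q_all(net) = 447.69 / 3 = 149.23 kPa.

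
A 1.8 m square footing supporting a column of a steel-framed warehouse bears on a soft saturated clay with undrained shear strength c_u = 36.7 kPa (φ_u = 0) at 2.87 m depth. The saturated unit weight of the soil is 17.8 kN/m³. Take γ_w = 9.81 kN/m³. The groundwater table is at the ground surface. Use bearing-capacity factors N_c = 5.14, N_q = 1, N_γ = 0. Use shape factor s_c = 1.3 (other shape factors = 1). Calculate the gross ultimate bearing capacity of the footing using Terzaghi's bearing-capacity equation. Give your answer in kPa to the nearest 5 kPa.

With the water table at the surface the whole profile is submerged: γ' = 17.8 − 9.81 = 7.99 kN/m³, so q = γ'·D_f = 22.931 kPa.
q_ult = c·N_c·s_c + q·N_q
     = 36.7 × 5.14 × 1.3 + 22.931 × 1
     = 245.23 + 22.931 = 268.16 kPa.

q_ult ≈ 270 kPa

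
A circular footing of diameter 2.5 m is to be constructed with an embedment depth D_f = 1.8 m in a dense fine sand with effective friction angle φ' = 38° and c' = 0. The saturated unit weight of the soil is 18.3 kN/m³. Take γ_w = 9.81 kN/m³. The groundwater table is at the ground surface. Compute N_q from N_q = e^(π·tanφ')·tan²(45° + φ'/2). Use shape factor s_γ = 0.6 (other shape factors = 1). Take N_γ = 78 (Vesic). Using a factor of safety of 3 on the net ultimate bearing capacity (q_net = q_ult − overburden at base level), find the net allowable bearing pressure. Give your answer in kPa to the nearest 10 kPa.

q_all(net) ≈ 410 kPa

N_q = e^(π·tan38°)·tan²(64°) = 48.93.
With the water table at the surface the whole profile is submerged: γ' = 18.3 − 9.81 = 8.49 kN/m³, so q = γ'·D_f = 15.282 kPa; the same γ' applies in the ½γBN_γ term.
q_ult = q·N_q + 0.5·γ·B·N_γ·s_γ
     = 15.282 × 48.933 + 0.5 × 8.49 × 2.5 × 78 × 0.6
     = 747.8 + 496.67 = 1244.5 kPa.
q_net = 1244.5 − 15.282 = 1229.2 kPa.
q_all(net) = 1229.2 / 3 = 409.73 kPa.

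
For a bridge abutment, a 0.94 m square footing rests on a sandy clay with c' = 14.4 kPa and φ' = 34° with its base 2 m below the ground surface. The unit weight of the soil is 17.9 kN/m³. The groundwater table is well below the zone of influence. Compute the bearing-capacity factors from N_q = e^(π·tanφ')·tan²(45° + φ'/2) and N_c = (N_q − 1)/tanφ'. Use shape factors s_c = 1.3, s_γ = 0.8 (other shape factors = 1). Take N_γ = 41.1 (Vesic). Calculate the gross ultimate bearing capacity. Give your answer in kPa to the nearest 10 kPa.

tan34° = 0.6745, so N_q = e^(π×0.6745)·tan²(62°) = 8.323 × 3.537 = 29.44.
N_c = (29.44 − 1)/tan34° = 42.16.
q = γ·D_f = 17.9 × 2 = 35.8 kPa.
c·N_c·s_c = 14.4 × 42.164 × 1.3 = 789.3 kPa
q·N_q = 35.8 × 29.44 = 1053.9 kPa
0.5·γ·B·N_γ·s_γ = 0.5 × 17.9 × 0.94 × 41.1 × 0.8 = 276.62 kPa
q_ult = 789.3 + 1053.9 + 276.62 = 2119.9 kPa.

q_ult ≈ 2120 kPa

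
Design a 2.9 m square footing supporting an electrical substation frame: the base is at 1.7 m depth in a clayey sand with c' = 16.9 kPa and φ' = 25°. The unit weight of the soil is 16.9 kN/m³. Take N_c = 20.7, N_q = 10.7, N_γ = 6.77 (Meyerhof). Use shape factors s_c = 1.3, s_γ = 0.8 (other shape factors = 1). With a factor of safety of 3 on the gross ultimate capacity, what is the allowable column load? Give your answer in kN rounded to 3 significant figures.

Effective surcharge at the founding depth q = γ·D_f = 16.9 × 1.7 = 28.73 kPa.
q_ult = c·N_c·s_c + q·N_q + 0.5·γ·B·N_γ·s_γ
     = 16.9 × 20.7 × 1.3 + 28.73 × 10.7 + 0.5 × 16.9 × 2.9 × 6.77 × 0.8
     = 454.78 + 307.41 + 132.72 = 894.91 kPa.
Gross allowable pressure q_all = 894.91 / 3 = 298.3 kPa.
Footing area = 8.41 m², so allowable column load = 298.3 × 8.41 = 2508.7 kN.

P_all ≈ 2510 kN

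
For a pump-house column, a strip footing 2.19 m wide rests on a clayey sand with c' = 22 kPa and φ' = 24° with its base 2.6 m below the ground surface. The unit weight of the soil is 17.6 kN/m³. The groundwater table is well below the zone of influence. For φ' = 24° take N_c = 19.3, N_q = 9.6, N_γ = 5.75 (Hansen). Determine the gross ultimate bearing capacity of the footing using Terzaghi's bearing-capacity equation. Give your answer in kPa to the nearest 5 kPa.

q_ult ≈ 975 kPa

Overburden at base level: q = 17.6 × 2.6 = 45.76 kPa.
Cohesion term c·N_c = 22 × 19.3 = 424.6 kPa; surcharge term q·N_q = 45.76 × 9.6 = 439.3 kPa; self-weight term 0.5·γ·B·N_γ = 0.5 × 17.6 × 2.19 × 5.75 = 110.81 kPa.
q_ult = 424.6 + 439.3 + 110.81 = 974.71 kPa.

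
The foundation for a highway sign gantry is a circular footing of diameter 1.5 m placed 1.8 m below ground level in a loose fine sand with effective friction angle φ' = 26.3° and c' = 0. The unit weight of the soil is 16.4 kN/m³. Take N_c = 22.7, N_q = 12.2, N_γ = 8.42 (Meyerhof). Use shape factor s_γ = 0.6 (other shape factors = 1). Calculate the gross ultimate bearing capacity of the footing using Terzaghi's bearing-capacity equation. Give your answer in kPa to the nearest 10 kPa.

q_ult ≈ 420 kPa

Overburden at base level: q = 16.4 × 1.8 = 29.52 kPa.
Surcharge term q·N_q = 29.52 × 12.2 = 360.14 kPa; self-weight term 0.5·γ·B·N_γ·s_γ = 0.5 × 16.4 × 1.5 × 8.42 × 0.6 = 62.14 kPa.
q_ult = 360.14 + 62.14 = 422.28 kPa.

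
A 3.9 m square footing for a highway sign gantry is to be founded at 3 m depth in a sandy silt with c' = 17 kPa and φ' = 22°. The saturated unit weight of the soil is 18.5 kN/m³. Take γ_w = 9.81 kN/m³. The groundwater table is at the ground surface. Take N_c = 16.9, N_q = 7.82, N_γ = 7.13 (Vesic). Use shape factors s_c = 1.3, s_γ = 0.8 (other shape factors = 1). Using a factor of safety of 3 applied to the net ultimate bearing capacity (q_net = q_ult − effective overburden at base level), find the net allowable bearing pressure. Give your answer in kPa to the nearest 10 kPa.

q_all(net) ≈ 220 kPa

γ' = 18.5 − 9.81 = 8.69 kN/m³ (submerged throughout). q = 8.69 × 3 = 26.07 kPa; the same γ' applies in the ½γBN_γ term.
c·N_c·s_c = 17 × 16.9 × 1.3 = 373.49 kPa
q·N_q = 26.07 × 7.82 = 203.87 kPa
0.5·γ·B·N_γ·s_γ = 0.5 × 8.69 × 3.9 × 7.13 × 0.8 = 96.657 kPa
q_ult = 373.49 + 203.87 + 96.657 = 674.01 kPa.
Net ultimate: q_net = 674.01 − 26.07 = 647.94 kPa.
q_all(net) = 647.94 / 3 = 215.98 kPa.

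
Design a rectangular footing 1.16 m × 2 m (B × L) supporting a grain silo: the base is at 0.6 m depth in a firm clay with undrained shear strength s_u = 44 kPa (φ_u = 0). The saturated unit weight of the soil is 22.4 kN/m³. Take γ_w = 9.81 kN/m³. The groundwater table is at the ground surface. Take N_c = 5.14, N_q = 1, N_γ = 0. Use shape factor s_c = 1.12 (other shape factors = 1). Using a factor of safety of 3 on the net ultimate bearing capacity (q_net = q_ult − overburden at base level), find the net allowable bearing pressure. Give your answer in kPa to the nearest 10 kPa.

γ' = 22.4 − 9.81 = 12.59 kN/m³ (submerged throughout). q = 12.59 × 0.6 = 7.554 kPa.
c·N_c·s_c = 44 × 5.14 × 1.12 = 253.3 kPa
q·N_q = 7.554 × 1 = 7.554 kPa
q_ult = 253.3 + 7.554 = 260.85 kPa.
q_net = 260.85 − 7.554 = 253.3 kPa.
q_all(net) = 253.3 / 3 = 84.433 kPa.

q_all(net) ≈ 80 kPa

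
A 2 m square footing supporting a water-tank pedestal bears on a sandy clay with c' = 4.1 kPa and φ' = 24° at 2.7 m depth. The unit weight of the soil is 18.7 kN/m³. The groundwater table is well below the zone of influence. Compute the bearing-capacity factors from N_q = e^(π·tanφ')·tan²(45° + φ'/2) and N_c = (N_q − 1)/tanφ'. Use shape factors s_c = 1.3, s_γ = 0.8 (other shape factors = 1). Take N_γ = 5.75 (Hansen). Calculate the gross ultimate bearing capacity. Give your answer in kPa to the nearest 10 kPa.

q_ult ≈ 670 kPa

tan24° = 0.4452, so N_q = e^(π×0.4452)·tan²(57°) = 4.05 × 2.371 = 9.6.
N_c = (9.6 − 1)/tan24° = 19.32.
Effective surcharge at the founding depth q = γ·D_f = 18.7 × 2.7 = 50.49 kPa.
q_ult = c·N_c·s_c + q·N_q + 0.5·γ·B·N_γ·s_γ
     = 4.1 × 19.324 × 1.3 + 50.49 × 9.6034 + 0.5 × 18.7 × 2 × 5.75 × 0.8
     = 102.99 + 484.88 + 86.02 = 673.89 kPa.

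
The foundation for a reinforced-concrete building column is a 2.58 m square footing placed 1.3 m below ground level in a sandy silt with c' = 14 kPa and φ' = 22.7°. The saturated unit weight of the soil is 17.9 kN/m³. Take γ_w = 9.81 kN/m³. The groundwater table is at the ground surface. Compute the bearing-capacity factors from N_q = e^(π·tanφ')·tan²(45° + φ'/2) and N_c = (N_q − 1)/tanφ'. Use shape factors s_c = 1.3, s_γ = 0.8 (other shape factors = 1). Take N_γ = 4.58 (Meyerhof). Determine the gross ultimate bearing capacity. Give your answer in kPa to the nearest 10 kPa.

tan22.7° = 0.4183, so N_q = e^(π×0.4183)·tan²(56.35°) = 3.722 × 2.257 = 8.4.
N_c = (8.4 − 1)/tan22.7° = 17.69.
With the water table at the surface the whole profile is submerged: γ' = 17.9 − 9.81 = 8.09 kN/m³, so q = γ'·D_f = 10.517 kPa; the same γ' applies in the ½γBN_γ term.
q_ult = c·N_c·s_c + q·N_q + 0.5·γ·B·N_γ·s_γ
     = 14 × 17.688 × 1.3 + 10.517 × 8.399 + 0.5 × 8.09 × 2.58 × 4.58 × 0.8
     = 321.92 + 88.333 + 38.238 = 448.49 kPa.

q_ult ≈ 450 kPa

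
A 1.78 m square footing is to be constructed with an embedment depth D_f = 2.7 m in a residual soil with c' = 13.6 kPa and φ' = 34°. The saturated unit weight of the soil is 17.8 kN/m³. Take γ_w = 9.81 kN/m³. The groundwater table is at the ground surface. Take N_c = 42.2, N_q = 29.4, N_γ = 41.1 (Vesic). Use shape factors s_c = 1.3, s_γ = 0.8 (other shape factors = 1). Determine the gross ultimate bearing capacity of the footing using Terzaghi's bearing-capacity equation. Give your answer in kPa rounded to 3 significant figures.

γ' = 17.8 − 9.81 = 7.99 kN/m³ (submerged throughout). q = 7.99 × 2.7 = 21.573 kPa; the same γ' applies in the ½γBN_γ term.
c·N_c·s_c = 13.6 × 42.2 × 1.3 = 746.1 kPa
q·N_q = 21.573 × 29.4 = 634.25 kPa
0.5·γ·B·N_γ·s_γ = 0.5 × 7.99 × 1.78 × 41.1 × 0.8 = 233.81 kPa
q_ult = 746.1 + 634.25 + 233.81 = 1614.2 kPa.

q_ult ≈ 1610 kPa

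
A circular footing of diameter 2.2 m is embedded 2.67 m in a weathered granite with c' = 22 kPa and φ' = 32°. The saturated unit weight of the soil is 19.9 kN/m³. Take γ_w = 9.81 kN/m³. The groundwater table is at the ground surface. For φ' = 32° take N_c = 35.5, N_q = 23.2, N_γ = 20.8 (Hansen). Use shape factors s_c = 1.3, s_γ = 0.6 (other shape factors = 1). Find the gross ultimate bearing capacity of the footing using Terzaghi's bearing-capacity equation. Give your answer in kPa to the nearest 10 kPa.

Water table at ground surface, so effective unit weight γ' = 19.9 − 9.81 = 10.09 kN/m³ is used throughout; overburden q = 10.09 × 2.67 = 26.94 kPa; the same γ' applies in the ½γBN_γ term.
Cohesion term c·N_c·s_c = 22 × 35.5 × 1.3 = 1015.3 kPa; surcharge term q·N_q = 26.94 × 23.2 = 625.01 kPa; self-weight term 0.5·γ·B·N_γ·s_γ = 0.5 × 10.09 × 2.2 × 20.8 × 0.6 = 138.52 kPa.
q_ult = 1015.3 + 625.01 + 138.52 = 1778.8 kPa.

q_ult ≈ 1780 kPa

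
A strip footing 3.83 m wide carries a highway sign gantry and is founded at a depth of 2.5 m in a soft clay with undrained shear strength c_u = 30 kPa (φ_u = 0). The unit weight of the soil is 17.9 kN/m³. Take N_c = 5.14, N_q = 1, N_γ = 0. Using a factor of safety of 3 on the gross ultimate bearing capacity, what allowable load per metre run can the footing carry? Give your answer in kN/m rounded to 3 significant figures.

Overburden at base level: q = 17.9 × 2.5 = 44.75 kPa.
Cohesion term c·N_c = 30 × 5.14 = 154.2 kPa; surcharge term q·N_q = 44.75 × 1 = 44.75 kPa.
q_ult = 154.2 + 44.75 = 198.95 kPa.
Gross allowable pressure q_all = 198.95 / 3 = 66.317 kPa.
Allowable wall load = q_all × B = 66.317 × 3.83 = 253.99 kN per metre run.

≈ 254 kN/m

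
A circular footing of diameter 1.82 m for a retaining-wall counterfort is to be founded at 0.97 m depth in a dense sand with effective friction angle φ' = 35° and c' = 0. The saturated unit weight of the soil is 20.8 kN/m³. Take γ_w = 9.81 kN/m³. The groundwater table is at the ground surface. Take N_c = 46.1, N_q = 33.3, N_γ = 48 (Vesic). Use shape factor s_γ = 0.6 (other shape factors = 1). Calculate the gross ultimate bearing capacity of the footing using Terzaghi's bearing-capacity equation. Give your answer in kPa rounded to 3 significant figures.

Water table at ground surface, so effective unit weight γ' = 20.8 − 9.81 = 10.99 kN/m³ is used throughout; overburden q = 10.99 × 0.97 = 10.66 kPa; the same γ' applies in the ½γBN_γ term.
Surcharge term q·N_q = 10.66 × 33.3 = 354.99 kPa; self-weight term 0.5·γ·B·N_γ·s_γ = 0.5 × 10.99 × 1.82 × 48 × 0.6 = 288.03 kPa.
q_ult = 354.99 + 288.03 = 643.01 kPa.

q_ult ≈ 643 kPa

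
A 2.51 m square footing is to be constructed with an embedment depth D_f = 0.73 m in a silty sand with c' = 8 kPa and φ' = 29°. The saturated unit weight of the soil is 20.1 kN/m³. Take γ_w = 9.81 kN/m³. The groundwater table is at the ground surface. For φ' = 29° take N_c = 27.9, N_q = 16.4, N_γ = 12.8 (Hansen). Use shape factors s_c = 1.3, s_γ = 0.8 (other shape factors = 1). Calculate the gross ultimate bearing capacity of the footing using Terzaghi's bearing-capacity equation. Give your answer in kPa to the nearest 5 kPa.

With the water table at the surface the whole profile is submerged: γ' = 20.1 − 9.81 = 10.29 kN/m³, so q = γ'·D_f = 7.5117 kPa; the same γ' applies in the ½γBN_γ term.
q_ult = c·N_c·s_c + q·N_q + 0.5·γ·B·N_γ·s_γ
     = 8 × 27.9 × 1.3 + 7.5117 × 16.4 + 0.5 × 10.29 × 2.51 × 12.8 × 0.8
     = 290.16 + 123.19 + 132.24 = 545.59 kPa.

q_ult ≈ 545 kPa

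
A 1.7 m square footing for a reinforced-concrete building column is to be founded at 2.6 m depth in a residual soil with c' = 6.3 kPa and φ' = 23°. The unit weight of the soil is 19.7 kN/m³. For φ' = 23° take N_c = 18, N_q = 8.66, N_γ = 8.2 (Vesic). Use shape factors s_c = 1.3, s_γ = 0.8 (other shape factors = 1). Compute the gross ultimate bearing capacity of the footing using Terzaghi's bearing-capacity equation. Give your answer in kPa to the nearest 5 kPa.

q_ult ≈ 700 kPa

Overburden at base level: q = 19.7 × 2.6 = 51.22 kPa.
Cohesion term c·N_c·s_c = 6.3 × 18 × 1.3 = 147.42 kPa; surcharge term q·N_q = 51.22 × 8.66 = 443.57 kPa; self-weight term 0.5·γ·B·N_γ·s_γ = 0.5 × 19.7 × 1.7 × 8.2 × 0.8 = 109.85 kPa.
q_ult = 147.42 + 443.57 + 109.85 = 700.83 kPa.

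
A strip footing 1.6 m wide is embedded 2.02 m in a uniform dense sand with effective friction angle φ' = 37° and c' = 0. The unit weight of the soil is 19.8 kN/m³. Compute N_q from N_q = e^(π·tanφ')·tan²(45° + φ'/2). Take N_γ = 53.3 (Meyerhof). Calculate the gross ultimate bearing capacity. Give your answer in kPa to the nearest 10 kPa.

tan37° = 0.7536, so N_q = e^(π×0.7536)·tan²(63.5°) = 10.669 × 4.023 = 42.92.
Overburden at base level: q = 19.8 × 2.02 = 39.996 kPa.
Surcharge term q·N_q = 39.996 × 42.92 = 1716.6 kPa; self-weight term 0.5·γ·B·N_γ = 0.5 × 19.8 × 1.6 × 53.3 = 844.27 kPa.
q_ult = 1716.6 + 844.27 = 2560.9 kPa.

q_ult ≈ 2560 kPa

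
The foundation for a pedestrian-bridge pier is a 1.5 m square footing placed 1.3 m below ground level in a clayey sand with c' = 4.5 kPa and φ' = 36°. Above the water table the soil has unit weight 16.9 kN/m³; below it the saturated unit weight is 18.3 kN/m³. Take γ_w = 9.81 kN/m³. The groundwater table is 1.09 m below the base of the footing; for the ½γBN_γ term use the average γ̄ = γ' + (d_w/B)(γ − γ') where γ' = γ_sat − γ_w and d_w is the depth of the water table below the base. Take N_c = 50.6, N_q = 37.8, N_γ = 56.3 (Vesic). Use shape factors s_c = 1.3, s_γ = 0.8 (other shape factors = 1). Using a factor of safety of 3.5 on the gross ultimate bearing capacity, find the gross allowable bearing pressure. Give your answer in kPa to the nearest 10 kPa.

q_all ≈ 460 kPa

Overburden at base level: q = 16.9 × 1.3 = 21.97 kPa.
The water table is 1.09 m below the base (< B = 1.5 m), so the ½γBN_γ term uses γ̄ = γ' + (d_w/B)(γ − γ') = 8.49 + (1.09/1.5)(16.9 − 8.49) = 14.601 kN/m³.
Cohesion term c·N_c·s_c = 4.5 × 50.6 × 1.3 = 296.01 kPa; surcharge term q·N_q = 21.97 × 37.8 = 830.47 kPa; self-weight term 0.5·γ·B·N_γ·s_γ = 0.5 × 14.601 × 1.5 × 56.3 × 0.8 = 493.23 kPa.
q_ult = 296.01 + 830.47 + 493.23 = 1619.7 kPa.
q_all = 1619.7 / 3.5 = 462.77 kPa.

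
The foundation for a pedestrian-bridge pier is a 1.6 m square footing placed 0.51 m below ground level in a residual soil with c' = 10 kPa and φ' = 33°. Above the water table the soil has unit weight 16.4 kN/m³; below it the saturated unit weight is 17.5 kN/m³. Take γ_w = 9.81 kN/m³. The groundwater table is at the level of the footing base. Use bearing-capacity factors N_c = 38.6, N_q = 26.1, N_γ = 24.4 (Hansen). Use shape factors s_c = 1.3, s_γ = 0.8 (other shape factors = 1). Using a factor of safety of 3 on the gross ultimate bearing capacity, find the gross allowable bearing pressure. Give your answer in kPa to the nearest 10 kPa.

q_all ≈ 280 kPa

q = γ·D_f = 16.4 × 0.51 = 8.364 kPa.
For the ½γBN_γ term take γ' = 17.5 − 9.81 = 7.69 kN/m³ (soil below base is submerged).
c·N_c·s_c = 10 × 38.6 × 1.3 = 501.8 kPa
q·N_q = 8.364 × 26.1 = 218.3 kPa
0.5·γ·B·N_γ·s_γ = 0.5 × 7.69 × 1.6 × 24.4 × 0.8 = 120.09 kPa
q_ult = 501.8 + 218.3 + 120.09 = 840.19 kPa.
q_all = 840.19 / 3 = 280.06 kPa.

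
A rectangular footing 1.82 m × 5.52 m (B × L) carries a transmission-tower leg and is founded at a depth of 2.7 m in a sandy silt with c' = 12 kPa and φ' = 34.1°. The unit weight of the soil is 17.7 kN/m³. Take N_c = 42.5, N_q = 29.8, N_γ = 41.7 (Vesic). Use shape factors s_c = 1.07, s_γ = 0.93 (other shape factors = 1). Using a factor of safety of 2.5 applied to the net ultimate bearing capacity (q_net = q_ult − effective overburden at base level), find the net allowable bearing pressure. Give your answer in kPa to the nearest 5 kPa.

q = γ·D_f = 17.7 × 2.7 = 47.79 kPa.
c·N_c·s_c = 12 × 42.5 × 1.07 = 545.7 kPa
q·N_q = 47.79 × 29.8 = 1424.1 kPa
0.5·γ·B·N_γ·s_γ = 0.5 × 17.7 × 1.82 × 41.7 × 0.93 = 624.65 kPa
q_ult = 545.7 + 1424.1 + 624.65 = 2594.5 kPa.
Net ultimate: q_net = 2594.5 − 47.79 = 2546.7 kPa.
q_all(net) = 2546.7 / 2.5 = 1018.7 kPa.

q_all(net) ≈ 1020 kPa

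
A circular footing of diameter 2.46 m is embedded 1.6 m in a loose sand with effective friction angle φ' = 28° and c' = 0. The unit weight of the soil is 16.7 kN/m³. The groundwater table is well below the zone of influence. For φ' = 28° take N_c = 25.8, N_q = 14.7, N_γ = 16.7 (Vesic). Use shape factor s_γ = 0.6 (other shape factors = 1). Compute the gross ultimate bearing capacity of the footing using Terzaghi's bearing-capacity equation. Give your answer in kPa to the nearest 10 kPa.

q_ult ≈ 600 kPa

Effective surcharge at the founding depth q = γ·D_f = 16.7 × 1.6 = 26.72 kPa.
q_ult = q·N_q + 0.5·γ·B·N_γ·s_γ
     = 26.72 × 14.7 + 0.5 × 16.7 × 2.46 × 16.7 × 0.6
     = 392.78 + 205.82 = 598.6 kPa.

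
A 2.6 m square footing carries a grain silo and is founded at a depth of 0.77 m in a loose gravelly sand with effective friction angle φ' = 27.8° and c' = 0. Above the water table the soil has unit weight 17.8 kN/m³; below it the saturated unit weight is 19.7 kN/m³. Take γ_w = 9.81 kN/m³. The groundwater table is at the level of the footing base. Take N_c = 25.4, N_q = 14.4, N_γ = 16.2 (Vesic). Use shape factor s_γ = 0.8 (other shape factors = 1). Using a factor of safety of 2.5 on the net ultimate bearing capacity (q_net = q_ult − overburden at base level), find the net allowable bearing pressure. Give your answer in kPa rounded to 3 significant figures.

q_all(net) ≈ 140 kPa

q = γ·D_f = 17.8 × 0.77 = 13.706 kPa.
For the ½γBN_γ term take γ' = 19.7 − 9.81 = 9.89 kN/m³ (soil below base is submerged).
q·N_q = 13.706 × 14.4 = 197.37 kPa
0.5·γ·B·N_γ·s_γ = 0.5 × 9.89 × 2.6 × 16.2 × 0.8 = 166.63 kPa
q_ult = 197.37 + 166.63 = 363.99 kPa.
q_net = 363.99 − 13.706 = 350.29 kPa.
q_all(net) = 350.29 / 2.5 = 140.11 kPa.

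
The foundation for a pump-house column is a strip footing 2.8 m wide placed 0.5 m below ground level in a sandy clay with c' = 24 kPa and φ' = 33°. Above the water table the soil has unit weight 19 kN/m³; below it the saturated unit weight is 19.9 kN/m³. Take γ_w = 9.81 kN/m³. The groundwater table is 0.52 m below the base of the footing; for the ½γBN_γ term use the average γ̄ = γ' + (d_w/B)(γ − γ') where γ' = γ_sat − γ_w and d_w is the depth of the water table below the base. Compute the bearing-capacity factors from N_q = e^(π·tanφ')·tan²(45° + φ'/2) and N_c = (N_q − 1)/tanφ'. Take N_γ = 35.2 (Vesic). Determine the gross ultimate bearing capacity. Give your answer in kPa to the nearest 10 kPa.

tan33° = 0.6494, so N_q = e^(π×0.6494)·tan²(61.5°) = 7.692 × 3.392 = 26.09.
N_c = (26.09 − 1)/tan33° = 38.64.
Effective surcharge at the founding depth q = γ·D_f = 19 × 0.5 = 9.5 kPa.
With d_w = 0.52 m < B, γ̄ = 10.09 + (0.52/2.8) × (19 − 10.09) = 11.745 kN/m³.
q_ult = c·N_c + q·N_q + 0.5·γ·B·N_γ
     = 24 × 38.638 + 9.5 × 26.092 + 0.5 × 11.745 × 2.8 × 35.2
     = 927.32 + 247.87 + 578.78 = 1754 kPa.

q_ult ≈ 1750 kPa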